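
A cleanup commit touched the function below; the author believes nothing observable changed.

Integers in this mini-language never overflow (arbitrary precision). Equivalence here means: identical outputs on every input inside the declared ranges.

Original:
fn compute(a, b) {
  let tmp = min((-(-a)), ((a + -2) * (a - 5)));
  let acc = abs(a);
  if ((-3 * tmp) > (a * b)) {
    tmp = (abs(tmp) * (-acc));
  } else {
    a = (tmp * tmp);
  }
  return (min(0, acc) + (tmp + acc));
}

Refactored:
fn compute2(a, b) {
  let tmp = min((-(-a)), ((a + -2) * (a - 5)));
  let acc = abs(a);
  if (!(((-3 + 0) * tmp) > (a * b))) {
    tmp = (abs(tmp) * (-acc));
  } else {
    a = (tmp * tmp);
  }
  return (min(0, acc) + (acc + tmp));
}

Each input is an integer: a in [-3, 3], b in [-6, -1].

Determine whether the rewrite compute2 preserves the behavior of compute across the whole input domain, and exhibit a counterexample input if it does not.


Input a=-3, b=-6: 0 from compute versus -6 from compute2.
verdict: not equivalent; witness: a=-3, b=-6


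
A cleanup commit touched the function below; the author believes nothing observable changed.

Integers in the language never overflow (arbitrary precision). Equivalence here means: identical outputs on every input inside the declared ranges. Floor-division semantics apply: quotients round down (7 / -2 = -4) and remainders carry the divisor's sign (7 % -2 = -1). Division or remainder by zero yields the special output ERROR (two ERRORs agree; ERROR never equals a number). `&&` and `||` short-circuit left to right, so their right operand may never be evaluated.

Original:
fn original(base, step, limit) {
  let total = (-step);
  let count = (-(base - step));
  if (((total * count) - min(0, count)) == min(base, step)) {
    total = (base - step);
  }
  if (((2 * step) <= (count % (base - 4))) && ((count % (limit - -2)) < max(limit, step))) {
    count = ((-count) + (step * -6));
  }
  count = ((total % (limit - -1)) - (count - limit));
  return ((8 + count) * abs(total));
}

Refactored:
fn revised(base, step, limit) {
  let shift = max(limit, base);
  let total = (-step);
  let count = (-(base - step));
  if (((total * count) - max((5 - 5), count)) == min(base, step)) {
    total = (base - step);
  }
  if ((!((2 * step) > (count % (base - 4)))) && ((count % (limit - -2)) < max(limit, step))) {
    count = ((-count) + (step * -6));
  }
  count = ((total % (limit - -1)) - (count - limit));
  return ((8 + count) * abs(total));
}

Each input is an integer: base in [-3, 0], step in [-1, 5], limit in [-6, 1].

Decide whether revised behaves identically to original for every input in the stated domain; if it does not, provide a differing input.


These are not equivalent — on base=-3, step=0, limit=-6 the outputs split (0 vs -12).
original: total becomes 0; next count becomes 3; next (((total * count) - min(0, count)) == min(base, step)) evaluates to false; next (((2 * step) <= (count % (base - 4))) && ((count % (limit - -2)) < max(limit, step))) evaluates to false; next count becomes -9; next final value 0
revised: shift becomes -3; next total becomes 0; next count becomes 3; next (((total * count) - max((5 - 5), count)) == min(base, step)) evaluates to true; next total becomes -3; next ((!((2 * step) > (count % (base - 4)))) && ((count % (limit - -2)) < max(limit, step))) evaluates to false; next count becomes -12; next final value -12
verdict: not equivalent; witness: base=-3, step=0, limit=-6


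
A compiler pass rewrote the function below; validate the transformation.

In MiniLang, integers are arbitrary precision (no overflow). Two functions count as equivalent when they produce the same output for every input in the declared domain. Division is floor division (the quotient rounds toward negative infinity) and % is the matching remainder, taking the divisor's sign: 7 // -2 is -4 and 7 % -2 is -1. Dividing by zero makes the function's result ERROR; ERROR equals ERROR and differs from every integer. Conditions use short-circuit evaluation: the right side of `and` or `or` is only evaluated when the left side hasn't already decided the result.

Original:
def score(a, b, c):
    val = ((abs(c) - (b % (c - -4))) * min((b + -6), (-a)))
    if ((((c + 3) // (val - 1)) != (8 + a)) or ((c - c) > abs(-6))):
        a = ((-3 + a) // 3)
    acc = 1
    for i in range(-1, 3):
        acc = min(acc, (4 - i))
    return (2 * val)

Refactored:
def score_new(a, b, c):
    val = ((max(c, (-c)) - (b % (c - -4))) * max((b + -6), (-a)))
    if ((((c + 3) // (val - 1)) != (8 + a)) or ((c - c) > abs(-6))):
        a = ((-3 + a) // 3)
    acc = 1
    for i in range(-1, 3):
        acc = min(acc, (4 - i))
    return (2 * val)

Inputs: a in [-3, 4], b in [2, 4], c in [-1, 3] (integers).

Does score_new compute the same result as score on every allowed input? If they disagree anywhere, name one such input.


Not equivalent: a=-3, b=2, c=-1 separates them (8 vs -6).
score: val := 4 | ((((c + 3) // (val - 1)) != (8 + a)) or ((c - c) > abs(-6))): true | a := -2 | acc := 1 | iter i=-1: | acc := 1 | iter i=0: | acc := 1 | iter i=1: | acc := 1 | iter i=2: | acc := 1 | result 8
score_new: val := -3 | ((((c + 3) // (val - 1)) != (8 + a)) or ((c - c) > abs(-6))): true | a := -2 | acc := 1 | iter i=-1: | acc := 1 | iter i=0: | acc := 1 | iter i=1: | acc := 1 | iter i=2: | acc := 1 | result -6
verdict: not equivalent; witness: a=-3, b=2, c=-1


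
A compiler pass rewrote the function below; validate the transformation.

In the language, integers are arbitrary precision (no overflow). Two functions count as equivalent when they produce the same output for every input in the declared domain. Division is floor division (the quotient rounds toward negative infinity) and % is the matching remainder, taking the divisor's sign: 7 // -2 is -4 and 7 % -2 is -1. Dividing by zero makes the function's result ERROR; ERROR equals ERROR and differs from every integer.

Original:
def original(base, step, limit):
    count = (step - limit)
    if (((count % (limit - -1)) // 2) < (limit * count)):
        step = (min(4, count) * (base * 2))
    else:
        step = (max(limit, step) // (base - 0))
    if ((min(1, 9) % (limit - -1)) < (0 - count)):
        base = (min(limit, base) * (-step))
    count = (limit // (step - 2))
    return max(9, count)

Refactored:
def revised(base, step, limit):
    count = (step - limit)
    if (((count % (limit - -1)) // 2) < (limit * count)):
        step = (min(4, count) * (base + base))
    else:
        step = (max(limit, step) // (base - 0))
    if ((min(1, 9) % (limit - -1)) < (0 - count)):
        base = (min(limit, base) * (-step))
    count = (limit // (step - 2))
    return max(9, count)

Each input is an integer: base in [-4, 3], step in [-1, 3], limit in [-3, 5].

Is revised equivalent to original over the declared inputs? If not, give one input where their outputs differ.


This is a faithful refactor — arithmetic usage differs, plus constant usage differs, but the computed results match everywhere.
Tracing base=3, step=0, limit=4: original: count becomes -4; next (((count % (limit - -1)) // 2) < (limit * count)) evaluates to false; next step becomes 1; next ((min(1, 9) % (limit - -1)) < (0 - count)) evaluates to true; next base becomes -3; next count becomes -4; next final value 9 | revised: count becomes -4; next (((count % (limit - -1)) // 2) < (limit * count)) evaluates to false; next step becomes 1; next ((min(1, 9) % (limit - -1)) < (0 - count)) evaluates to true; next base becomes -3; next count becomes -4; next final value 9 — matching result 9.
Every one of the 360 inputs gives matching results.
verdict: equivalent


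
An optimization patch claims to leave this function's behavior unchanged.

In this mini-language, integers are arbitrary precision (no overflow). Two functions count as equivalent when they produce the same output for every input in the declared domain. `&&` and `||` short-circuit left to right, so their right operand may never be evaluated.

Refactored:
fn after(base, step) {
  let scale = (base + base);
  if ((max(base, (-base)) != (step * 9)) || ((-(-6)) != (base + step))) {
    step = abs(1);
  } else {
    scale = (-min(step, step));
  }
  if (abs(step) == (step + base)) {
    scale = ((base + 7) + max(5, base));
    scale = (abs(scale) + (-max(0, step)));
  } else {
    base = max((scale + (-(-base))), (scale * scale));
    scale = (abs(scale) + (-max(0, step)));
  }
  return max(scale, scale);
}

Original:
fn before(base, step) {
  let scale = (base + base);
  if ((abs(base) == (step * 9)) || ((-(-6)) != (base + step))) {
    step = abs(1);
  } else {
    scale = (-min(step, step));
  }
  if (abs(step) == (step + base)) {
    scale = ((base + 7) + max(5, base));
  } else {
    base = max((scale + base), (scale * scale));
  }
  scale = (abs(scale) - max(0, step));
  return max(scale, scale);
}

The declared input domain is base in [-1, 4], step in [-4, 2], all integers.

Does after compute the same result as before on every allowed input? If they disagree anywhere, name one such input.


Take base=4, step=2.
before: scale becomes 8; next ((abs(base) == (step * 9)) || ((-(-6)) != (base + step))) evaluates to false; next scale becomes -2; next (abs(step) == (step + base)) evaluates to false; next base becomes 4; next scale becomes 0; next final value 0
after: scale becomes 8; next ((max(base, (-base)) != (step * 9)) || ((-(-6)) != (base + step))) evaluates to true; next step becomes 1; next (abs(step) == (step + base)) evaluates to false; next base becomes 64; next scale becomes 7; next final value 7
0 and 7 differ, so these are not the same function on this domain.
verdict: not equivalent; witness: base=4, step=2


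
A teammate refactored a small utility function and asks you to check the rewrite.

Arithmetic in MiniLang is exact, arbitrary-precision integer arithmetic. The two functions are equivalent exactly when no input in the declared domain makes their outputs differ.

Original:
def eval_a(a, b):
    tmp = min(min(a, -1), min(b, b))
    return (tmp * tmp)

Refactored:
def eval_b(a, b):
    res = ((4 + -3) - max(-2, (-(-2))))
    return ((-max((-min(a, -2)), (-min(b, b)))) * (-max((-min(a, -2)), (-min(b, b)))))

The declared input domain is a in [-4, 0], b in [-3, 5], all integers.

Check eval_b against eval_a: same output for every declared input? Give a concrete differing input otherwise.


Try a=-1, b=-1.
eval_a: tmp becomes -1; next final value 1
eval_b: res becomes -1; next final value 4
1 vs 4 — the two versions disagree here.
verdict: not equivalent; witness: a=-1, b=-1


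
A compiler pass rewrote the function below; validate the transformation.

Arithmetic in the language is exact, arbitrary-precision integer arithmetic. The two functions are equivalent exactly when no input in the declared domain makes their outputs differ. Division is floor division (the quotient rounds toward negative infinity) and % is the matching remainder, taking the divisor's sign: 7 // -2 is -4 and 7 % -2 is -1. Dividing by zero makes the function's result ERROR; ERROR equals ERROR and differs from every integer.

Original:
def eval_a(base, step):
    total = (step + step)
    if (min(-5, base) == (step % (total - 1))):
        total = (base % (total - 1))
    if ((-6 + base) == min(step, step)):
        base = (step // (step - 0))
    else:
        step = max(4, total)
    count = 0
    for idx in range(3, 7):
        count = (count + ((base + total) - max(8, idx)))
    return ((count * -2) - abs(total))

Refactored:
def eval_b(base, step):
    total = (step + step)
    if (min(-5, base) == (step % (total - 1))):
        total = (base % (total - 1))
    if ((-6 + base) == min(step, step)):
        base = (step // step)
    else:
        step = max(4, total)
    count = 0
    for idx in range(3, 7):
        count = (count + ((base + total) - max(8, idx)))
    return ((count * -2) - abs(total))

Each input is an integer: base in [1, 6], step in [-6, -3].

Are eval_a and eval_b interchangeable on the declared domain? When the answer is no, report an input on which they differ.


Equivalent — the differences include arithmetic usage differs; also constant usage differs, yet no declared input distinguishes the two.
As a probe, take base=1, step=-3: eval_a runs total becomes -6; next (min(-5, base) == (step % (total - 1))) evaluates to false; next ((-6 + base) == min(step, step)) evaluates to false; next step becomes 4; next count becomes 0; next at idx=3:; next count becomes -13; next at idx=4:; next count becomes -26; next at idx=5:; next count becomes -39; next at idx=6:; next count becomes -52; next final value 98; eval_b runs total becomes -6; next (min(-5, base) == (step % (total - 1))) evaluates to false; next ((-6 + base) == min(step, step)) evaluates to false; next step becomes 4; next count becomes 0; next at idx=3:; next count becomes -13; next at idx=4:; next count becomes -26; next at idx=5:; next count becomes -39; next at idx=6:; next count becomes -52; next final value 98; both end at 98.
Across all 24 domain points the two functions coincide.
verdict: equivalent


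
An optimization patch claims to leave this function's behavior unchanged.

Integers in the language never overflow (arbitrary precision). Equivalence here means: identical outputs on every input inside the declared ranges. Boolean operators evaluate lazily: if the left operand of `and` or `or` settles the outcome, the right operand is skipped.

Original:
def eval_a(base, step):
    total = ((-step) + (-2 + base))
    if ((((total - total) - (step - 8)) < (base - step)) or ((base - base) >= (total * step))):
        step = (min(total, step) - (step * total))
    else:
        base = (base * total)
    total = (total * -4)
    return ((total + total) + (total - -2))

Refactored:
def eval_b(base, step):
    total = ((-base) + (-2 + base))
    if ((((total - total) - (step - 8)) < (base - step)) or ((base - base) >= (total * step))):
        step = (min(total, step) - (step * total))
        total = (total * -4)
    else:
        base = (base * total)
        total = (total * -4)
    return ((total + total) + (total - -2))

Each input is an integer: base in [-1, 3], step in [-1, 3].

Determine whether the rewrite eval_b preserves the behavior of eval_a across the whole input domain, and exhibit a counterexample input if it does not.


At base=-1, step=0: eval_a gives 38, eval_b gives 26.
verdict: not equivalent; witness: base=-1, step=0


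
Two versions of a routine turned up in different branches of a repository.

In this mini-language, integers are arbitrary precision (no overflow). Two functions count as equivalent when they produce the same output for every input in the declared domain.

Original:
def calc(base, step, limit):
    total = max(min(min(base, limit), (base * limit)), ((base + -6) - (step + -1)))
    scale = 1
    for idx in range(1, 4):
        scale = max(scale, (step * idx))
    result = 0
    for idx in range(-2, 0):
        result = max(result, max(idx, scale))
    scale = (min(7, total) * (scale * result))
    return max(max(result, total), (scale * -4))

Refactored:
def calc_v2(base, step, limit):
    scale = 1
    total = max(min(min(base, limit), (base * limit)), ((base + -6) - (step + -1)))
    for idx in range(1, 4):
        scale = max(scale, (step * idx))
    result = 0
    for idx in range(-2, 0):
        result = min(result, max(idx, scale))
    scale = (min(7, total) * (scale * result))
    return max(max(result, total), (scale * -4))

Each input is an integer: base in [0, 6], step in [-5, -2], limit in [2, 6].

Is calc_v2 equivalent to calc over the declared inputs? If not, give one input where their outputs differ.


There is a counterexample at base=0, step=-5, limit=2: 1 on one side, 0 on the other.
calc: total becomes 0; next scale becomes 1; next at idx=1:; next scale becomes 1; next at idx=2:; next scale becomes 1; next at idx=3:; next scale becomes 1; next result becomes 0; next at idx=-2:; next result becomes 1; next at idx=-1:; next result becomes 1; next scale becomes 0; next final value 1
calc_v2: scale becomes 1; next total becomes 0; next at idx=1:; next scale becomes 1; next at idx=2:; next scale becomes 1; next at idx=3:; next scale becomes 1; next result becomes 0; next at idx=-2:; next result becomes 0; next at idx=-1:; next result becomes 0; next scale becomes 0; next final value 0
verdict: not equivalent; witness: base=0, step=-5, limit=2


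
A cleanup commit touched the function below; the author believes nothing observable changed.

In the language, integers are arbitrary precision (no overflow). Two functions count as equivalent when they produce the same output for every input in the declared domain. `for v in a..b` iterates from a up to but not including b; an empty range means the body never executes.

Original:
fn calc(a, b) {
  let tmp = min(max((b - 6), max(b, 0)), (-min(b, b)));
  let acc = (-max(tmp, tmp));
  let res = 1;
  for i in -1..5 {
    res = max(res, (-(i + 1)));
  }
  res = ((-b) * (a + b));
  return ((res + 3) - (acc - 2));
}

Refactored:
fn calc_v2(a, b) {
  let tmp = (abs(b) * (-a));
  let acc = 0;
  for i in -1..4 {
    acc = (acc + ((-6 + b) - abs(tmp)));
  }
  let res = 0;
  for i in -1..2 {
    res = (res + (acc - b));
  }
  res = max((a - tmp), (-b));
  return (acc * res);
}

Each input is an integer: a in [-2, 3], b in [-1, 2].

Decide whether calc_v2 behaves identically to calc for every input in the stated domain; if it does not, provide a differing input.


Try a=-2, b=-1.
calc: tmp becomes 0; next acc becomes 0; next res becomes 1; next at i=-1:; next res becomes 1; next at i=0:; next res becomes 1; next at i=1:; next res becomes 1; next at i=2:; next res becomes 1; next at i=3:; next res becomes 1; next at i=4:; next res becomes 1; next res becomes -3; next final value 2
calc_v2: tmp becomes 2; next acc becomes 0; next at i=-1:; next acc becomes -9; next at i=0:; next acc becomes -18; next at i=1:; next acc becomes -27; next at i=2:; next acc becomes -36; next at i=3:; next acc becomes -45; next res becomes 0; next at i=-1:; next res becomes -44; next at i=0:; next res becomes -88; next at i=1:; next res becomes -132; next res becomes 1; next final value -45
2 != -45, so the rewrite changes behavior.
verdict: not equivalent; witness: a=-2, b=-1


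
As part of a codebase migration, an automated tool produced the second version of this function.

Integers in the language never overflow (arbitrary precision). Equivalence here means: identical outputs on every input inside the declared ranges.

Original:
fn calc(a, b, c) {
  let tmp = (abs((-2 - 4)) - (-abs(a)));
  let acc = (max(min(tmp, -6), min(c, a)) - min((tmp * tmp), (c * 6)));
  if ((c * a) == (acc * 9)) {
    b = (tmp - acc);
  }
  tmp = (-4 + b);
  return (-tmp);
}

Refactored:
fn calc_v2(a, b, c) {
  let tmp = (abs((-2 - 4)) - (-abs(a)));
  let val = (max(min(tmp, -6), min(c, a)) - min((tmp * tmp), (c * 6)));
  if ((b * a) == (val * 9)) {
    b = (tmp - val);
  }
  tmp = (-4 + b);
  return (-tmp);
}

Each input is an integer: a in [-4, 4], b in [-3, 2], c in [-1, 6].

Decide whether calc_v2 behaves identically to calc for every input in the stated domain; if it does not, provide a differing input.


Input a=1, b=-3, c=0: -3 from calc versus 7 from calc_v2.
verdict: not equivalent; witness: a=1, b=-3, c=0


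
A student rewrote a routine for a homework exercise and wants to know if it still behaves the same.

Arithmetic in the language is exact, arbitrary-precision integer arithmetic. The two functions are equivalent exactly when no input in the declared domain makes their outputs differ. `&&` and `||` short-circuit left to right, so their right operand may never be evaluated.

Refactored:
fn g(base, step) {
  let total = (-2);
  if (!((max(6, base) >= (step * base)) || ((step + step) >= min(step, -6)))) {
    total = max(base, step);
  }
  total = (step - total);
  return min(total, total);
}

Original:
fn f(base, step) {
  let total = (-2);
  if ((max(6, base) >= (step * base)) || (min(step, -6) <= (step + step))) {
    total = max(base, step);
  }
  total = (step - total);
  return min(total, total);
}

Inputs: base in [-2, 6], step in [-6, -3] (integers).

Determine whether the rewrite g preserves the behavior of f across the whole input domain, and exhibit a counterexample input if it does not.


Input base=-1, step=-6: -5 from f versus -4 from g.
verdict: not equivalent; witness: base=-1, step=-6


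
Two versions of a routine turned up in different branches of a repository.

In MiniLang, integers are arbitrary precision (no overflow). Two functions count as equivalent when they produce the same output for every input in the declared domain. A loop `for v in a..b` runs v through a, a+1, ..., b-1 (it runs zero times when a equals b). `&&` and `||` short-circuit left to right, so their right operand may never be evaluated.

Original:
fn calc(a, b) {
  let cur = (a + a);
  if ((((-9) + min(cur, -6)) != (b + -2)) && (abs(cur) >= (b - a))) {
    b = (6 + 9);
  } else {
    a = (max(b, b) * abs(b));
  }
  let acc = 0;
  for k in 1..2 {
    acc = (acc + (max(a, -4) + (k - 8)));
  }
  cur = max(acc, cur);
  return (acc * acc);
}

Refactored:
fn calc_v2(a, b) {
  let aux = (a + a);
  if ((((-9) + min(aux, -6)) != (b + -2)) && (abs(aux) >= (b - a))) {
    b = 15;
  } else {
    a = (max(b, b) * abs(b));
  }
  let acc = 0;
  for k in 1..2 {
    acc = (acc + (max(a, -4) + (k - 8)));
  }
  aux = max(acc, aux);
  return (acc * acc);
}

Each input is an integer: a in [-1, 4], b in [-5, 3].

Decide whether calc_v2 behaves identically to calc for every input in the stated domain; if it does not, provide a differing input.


Although local variable names differ, and arithmetic usage differs, and constant usage differs, 54/54 inputs agree.
verdict: equivalent


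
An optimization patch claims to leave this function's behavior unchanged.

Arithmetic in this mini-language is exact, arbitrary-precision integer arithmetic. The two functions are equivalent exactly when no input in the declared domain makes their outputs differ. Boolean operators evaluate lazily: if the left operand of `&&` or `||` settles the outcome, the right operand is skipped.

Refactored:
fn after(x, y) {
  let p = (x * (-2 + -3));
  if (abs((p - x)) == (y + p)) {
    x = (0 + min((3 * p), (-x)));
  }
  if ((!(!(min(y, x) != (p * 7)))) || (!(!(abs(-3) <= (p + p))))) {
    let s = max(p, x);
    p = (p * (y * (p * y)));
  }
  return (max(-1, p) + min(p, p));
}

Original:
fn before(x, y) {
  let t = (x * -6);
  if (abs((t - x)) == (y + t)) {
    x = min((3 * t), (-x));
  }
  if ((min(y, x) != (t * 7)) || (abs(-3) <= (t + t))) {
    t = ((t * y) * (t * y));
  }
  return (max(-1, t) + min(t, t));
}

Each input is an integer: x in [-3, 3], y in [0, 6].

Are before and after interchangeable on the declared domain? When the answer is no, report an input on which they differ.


Take x=-3, y=1.
before: t := 18 | (abs((t - x)) == (y + t)): false | ((min(y, x) != (t * 7)) || (abs(-3) <= (t + t))): true | t := 324 | result 648
after: p := 15 | (abs((p - x)) == (y + p)): false | ((!(!(min(y, x) != (p * 7)))) || (!(!(abs(-3) <= (p + p))))): true | s := 15 | p := 225 | result 450
648 vs 450 — the two versions disagree here.
verdict: not equivalent; witness: x=-3, y=1


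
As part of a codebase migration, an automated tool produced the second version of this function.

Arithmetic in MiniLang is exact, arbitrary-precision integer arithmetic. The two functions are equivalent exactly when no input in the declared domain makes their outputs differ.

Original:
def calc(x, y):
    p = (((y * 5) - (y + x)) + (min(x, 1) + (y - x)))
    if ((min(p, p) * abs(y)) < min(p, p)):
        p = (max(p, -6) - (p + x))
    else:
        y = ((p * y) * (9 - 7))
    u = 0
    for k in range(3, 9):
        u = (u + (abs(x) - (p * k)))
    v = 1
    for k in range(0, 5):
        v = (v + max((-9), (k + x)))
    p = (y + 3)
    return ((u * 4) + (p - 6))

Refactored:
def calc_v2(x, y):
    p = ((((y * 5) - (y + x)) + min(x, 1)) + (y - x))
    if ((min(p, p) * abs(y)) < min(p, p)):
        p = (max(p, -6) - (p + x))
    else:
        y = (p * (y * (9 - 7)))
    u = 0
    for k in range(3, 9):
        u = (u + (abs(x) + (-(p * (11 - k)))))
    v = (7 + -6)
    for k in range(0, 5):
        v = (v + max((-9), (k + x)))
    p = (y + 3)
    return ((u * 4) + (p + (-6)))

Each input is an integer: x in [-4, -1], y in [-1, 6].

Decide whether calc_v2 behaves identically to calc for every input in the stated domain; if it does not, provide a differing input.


Behavior is preserved: although constant usage differs, plus arithmetic usage differs, the outputs never diverge.
Tracing x=-3, y=0: calc: p=3, then ((min(p, p) * abs(y)) < min(p, p)) is true, then p=3, then u=0, then (k=3), then u=-6, then (k=4), then u=-15, then (k=5), then u=-27, then (k=6), then u=-42, then (k=7), then u=-60, then (k=8), then u=-81, then v=1, then (k=0), then v=-2, then (k=1), then v=-4, then (k=2), then v=-5, then (k=3), then v=-5, then (k=4), then v=-4, then p=3, then returns -327 | calc_v2: p=3, then ((min(p, p) * abs(y)) < min(p, p)) is true, then p=3, then u=0, then (k=3), then u=-21, then (k=4), then u=-39, then (k=5), then u=-54, then (k=6), then u=-66, then (k=7), then u=-75, then (k=8), then u=-81, then v=1, then (k=0), then v=-2, then (k=1), then v=-4, then (k=2), then v=-5, then (k=3), then v=-5, then (k=4), then v=-4, then p=3, then returns -327 — matching result -327.
Every one of the 32 inputs gives matching results.
verdict: equivalent


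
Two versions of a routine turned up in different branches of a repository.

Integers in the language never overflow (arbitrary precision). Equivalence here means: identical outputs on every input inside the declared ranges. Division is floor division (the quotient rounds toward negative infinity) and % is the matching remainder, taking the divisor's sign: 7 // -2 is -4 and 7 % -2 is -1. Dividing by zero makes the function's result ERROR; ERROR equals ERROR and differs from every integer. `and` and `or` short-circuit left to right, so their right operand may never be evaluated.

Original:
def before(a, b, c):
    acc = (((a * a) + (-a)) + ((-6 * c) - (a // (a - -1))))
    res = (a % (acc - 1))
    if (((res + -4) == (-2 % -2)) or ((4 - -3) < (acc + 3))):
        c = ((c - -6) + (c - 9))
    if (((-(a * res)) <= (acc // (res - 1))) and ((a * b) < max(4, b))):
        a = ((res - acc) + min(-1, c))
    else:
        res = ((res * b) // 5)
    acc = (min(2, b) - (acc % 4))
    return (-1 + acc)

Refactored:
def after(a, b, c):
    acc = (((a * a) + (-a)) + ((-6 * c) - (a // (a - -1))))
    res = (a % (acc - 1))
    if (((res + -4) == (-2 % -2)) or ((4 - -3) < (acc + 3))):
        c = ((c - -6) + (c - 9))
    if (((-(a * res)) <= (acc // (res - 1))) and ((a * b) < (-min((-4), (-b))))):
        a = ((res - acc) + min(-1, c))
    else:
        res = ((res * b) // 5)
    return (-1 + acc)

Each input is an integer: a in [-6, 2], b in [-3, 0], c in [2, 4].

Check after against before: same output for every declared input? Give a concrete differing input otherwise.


There is a counterexample at a=-6, b=-3, c=2: -5 on one side, 28 on the other.
before: acc=29, then res=22, then (((res + -4) == (-2 % -2)) or ((4 - -3) < (acc + 3))) is true, then c=1, then (((-(a * res)) <= (acc // (res - 1))) and ((a * b) < max(4, b))) is false, then res=-14, then acc=-4, then returns -5
after: acc=29, then res=22, then (((res + -4) == (-2 % -2)) or ((4 - -3) < (acc + 3))) is true, then c=1, then (((-(a * res)) <= (acc // (res - 1))) and ((a * b) < (-min((-4), (-b))))) is false, then res=-14, then returns 28
verdict: not equivalent; witness: a=-6, b=-3, c=2


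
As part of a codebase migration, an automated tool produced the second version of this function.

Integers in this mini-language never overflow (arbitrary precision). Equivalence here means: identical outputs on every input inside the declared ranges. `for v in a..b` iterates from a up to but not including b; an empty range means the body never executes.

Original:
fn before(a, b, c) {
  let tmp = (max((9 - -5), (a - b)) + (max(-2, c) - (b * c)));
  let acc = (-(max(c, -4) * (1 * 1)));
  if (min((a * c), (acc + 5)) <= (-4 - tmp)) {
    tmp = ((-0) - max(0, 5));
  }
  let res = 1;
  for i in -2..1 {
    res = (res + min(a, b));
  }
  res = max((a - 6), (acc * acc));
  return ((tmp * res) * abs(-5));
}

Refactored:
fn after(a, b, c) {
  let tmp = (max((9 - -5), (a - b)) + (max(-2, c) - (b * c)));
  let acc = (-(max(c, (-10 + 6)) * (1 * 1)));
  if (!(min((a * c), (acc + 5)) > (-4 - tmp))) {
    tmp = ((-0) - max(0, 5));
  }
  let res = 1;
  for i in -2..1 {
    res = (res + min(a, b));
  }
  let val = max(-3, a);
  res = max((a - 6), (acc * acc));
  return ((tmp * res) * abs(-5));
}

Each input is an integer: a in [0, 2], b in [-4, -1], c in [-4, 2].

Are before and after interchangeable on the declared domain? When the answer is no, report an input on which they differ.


Side by side, the visible changes include: comparison usage differs; and boolean connective usage differs; and statement counts differ; and arithmetic usage differs; and min/max/abs usage differs; and constant usage differs; and local variable names differ.
As a probe, take a=0, b=-1, c=-2: before runs tmp := 10 | acc := 2 | (min((a * c), (acc + 5)) <= (-4 - tmp)): false | res := 1 | iter i=-2: | res := 0 | iter i=-1: | res := -1 | iter i=0: | res := -2 | res := 4 | result 200; after runs tmp := 10 | acc := 2 | (!(min((a * c), (acc + 5)) > (-4 - tmp))): false | res := 1 | iter i=-2: | res := 0 | iter i=-1: | res := -1 | iter i=0: | res := -2 | val := 0 | res := 4 | result 200; both end at 200.
Every one of the 84 inputs gives matching results.
verdict: equivalent


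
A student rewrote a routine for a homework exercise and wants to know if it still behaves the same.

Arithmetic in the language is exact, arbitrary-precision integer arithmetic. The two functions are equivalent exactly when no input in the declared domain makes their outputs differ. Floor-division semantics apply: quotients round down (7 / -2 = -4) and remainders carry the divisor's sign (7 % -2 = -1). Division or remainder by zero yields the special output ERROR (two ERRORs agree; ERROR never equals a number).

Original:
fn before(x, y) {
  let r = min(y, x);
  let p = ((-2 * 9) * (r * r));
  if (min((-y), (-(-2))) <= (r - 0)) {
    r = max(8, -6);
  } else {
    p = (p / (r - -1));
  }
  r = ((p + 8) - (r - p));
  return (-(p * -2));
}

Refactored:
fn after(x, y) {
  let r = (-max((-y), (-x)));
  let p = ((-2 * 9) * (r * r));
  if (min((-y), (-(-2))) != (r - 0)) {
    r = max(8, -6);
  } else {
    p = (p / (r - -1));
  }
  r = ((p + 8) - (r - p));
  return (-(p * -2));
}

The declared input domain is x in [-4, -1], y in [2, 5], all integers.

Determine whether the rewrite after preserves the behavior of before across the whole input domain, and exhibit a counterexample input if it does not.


Input x=-4, y=2: 192 from before versus -576 from after.
verdict: not equivalent; witness: x=-4, y=2


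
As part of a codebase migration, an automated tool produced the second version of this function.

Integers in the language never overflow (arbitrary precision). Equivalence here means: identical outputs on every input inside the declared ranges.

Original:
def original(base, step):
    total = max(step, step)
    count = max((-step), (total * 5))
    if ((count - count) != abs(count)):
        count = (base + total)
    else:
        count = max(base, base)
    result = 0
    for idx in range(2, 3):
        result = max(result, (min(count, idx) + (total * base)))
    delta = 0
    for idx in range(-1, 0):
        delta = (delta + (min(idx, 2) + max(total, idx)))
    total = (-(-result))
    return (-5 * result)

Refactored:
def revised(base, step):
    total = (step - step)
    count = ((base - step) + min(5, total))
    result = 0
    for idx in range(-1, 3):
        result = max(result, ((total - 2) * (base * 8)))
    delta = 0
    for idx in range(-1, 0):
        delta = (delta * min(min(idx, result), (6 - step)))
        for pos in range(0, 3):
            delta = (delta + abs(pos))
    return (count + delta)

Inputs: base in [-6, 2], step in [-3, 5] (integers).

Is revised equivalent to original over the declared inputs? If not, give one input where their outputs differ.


Input base=-6, step=-3: -45 from original versus 0 from revised.
verdict: not equivalent; witness: base=-6, step=-3


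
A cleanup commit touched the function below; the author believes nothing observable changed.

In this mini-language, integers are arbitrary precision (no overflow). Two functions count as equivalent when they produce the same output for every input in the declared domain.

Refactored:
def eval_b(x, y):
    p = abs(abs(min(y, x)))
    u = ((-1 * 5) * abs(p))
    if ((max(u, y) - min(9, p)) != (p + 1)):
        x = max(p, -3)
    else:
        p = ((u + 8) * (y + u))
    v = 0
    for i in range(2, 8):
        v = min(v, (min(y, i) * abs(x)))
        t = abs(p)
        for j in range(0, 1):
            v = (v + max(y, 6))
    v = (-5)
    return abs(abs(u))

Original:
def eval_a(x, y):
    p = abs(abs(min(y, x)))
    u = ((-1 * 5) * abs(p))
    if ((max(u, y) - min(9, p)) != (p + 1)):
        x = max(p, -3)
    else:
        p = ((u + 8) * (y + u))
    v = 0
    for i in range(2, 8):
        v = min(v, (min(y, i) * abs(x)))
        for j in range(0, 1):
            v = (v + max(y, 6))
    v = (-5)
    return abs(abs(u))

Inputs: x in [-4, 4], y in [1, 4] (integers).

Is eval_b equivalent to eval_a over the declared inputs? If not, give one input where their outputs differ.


Changes here: statement counts differ, and min/max/abs usage differs, and local variable names differ; the full 36-point sweep finds no disagreement.
verdict: equivalent


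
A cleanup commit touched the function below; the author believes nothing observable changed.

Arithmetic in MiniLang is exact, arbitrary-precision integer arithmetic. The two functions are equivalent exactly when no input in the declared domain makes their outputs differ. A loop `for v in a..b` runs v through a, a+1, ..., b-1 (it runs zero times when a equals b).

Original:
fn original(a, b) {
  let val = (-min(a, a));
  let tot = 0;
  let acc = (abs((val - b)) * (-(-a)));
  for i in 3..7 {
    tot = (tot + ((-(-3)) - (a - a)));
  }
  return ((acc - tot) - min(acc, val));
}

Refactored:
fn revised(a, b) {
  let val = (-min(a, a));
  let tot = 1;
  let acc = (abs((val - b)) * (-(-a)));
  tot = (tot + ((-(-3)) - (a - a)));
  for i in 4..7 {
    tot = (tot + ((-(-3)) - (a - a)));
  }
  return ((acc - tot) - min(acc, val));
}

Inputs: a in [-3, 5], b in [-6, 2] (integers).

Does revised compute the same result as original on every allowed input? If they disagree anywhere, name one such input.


At a=-3, b=-6: original gives -12, revised gives -13.
verdict: not equivalent; witness: a=-3, b=-6


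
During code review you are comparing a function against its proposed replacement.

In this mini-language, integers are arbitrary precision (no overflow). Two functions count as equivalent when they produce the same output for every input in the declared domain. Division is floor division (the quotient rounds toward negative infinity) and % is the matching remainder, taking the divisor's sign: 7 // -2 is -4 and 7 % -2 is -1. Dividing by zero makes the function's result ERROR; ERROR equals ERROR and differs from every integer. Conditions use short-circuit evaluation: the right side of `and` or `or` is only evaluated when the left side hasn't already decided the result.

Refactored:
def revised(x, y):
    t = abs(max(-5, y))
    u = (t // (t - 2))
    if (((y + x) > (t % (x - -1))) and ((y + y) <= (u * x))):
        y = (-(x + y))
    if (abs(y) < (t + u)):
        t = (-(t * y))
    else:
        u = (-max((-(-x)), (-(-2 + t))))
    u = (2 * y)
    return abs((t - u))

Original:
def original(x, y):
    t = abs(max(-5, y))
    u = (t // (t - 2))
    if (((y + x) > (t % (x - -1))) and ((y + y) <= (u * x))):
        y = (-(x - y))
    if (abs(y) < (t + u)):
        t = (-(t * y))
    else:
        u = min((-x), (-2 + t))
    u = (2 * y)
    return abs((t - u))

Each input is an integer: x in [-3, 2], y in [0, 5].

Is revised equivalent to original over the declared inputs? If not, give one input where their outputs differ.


On input x=2, y=3, original returns 5 while revised returns 25.
verdict: not equivalent; witness: x=2, y=3


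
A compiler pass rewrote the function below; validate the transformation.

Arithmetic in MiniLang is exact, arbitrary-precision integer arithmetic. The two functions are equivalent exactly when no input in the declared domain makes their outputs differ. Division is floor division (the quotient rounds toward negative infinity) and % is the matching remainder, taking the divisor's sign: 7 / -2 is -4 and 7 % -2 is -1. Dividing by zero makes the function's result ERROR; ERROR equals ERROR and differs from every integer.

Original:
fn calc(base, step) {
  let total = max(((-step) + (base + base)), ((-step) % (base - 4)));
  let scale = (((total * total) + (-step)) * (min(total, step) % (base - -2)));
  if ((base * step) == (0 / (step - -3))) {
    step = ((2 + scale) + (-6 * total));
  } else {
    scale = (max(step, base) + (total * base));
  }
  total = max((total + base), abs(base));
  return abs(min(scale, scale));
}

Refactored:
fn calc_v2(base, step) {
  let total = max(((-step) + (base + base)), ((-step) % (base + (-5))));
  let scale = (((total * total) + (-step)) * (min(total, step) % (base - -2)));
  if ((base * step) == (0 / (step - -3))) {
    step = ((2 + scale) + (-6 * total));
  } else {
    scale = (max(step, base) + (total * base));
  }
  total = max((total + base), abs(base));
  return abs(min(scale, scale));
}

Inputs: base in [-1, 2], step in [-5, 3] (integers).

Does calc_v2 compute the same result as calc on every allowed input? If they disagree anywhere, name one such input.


At base=1, step=3: calc gives 3, calc_v2 gives 2.
verdict: not equivalent; witness: base=1, step=3


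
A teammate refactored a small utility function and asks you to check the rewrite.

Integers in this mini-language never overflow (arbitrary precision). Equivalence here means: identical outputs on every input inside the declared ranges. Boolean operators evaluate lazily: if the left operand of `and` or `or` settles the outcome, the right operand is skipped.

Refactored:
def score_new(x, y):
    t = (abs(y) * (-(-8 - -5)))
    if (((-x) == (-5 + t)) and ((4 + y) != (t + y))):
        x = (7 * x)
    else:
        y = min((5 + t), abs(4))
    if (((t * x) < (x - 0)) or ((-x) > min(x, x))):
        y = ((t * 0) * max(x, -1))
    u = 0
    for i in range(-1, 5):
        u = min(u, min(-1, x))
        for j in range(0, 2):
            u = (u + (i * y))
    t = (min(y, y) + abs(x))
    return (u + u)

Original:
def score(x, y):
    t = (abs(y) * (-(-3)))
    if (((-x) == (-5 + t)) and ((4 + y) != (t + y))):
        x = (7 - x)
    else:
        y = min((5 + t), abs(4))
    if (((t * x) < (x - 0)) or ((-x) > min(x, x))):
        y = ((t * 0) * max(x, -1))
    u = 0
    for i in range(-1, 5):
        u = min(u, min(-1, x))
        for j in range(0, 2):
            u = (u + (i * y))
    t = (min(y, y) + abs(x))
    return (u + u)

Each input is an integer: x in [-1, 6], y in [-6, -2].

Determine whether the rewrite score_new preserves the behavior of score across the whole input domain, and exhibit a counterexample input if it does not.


These are not equivalent — on x=-1, y=-2 the outputs split (-82 vs -14).
score: t := 6 | (((-x) == (-5 + t)) and ((4 + y) != (t + y))): true | x := 8 | (((t * x) < (x - 0)) or ((-x) > min(x, x))): false | u := 0 | iter i=-1: | u := -1 | iter j=0: | u := 1 | iter j=1: | u := 3 | iter i=0: | u := -1 | iter j=0: | u := -1 | iter j=1: | u := -1 | iter i=1: | u := -1 | iter j=0: | u := -3 | iter j=1: | u := -5 | iter i=2: | u := -5 | iter j=0: | u := -9 | iter j=1: | u := -13 | iter i=3: | u := -13 | iter j=0: | u := -19 | iter j=1: | u := -25 | iter i=4: | u := -25 | iter j=0: | u := -33 | iter j=1: | u := -41 | t := 6 | result -82
score_new: t := 6 | (((-x) == (-5 + t)) and ((4 + y) != (t + y))): true | x := -7 | (((t * x) < (x - 0)) or ((-x) > min(x, x))): true | y := 0 | u := 0 | iter i=-1: | u := -7 | iter j=0: | u := -7 | iter j=1: | u := -7 | iter i=0: | u := -7 | iter j=0: | u := -7 | iter j=1: | u := -7 | iter i=1: | u := -7 | iter j=0: | u := -7 | iter j=1: | u := -7 | iter i=2: | u := -7 | iter j=0: | u := -7 | iter j=1: | u := -7 | iter i=3: | u := -7 | iter j=0: | u := -7 | iter j=1: | u := -7 | iter i=4: | u := -7 | iter j=0: | u := -7 | iter j=1: | u := -7 | t := 7 | result -14
verdict: not equivalent; witness: x=-1, y=-2
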